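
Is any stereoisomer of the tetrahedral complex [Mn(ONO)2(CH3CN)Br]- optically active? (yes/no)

no

All four vertices of a tetrahedron are equivalent and mutually adjacent, so cis/trans isomerism cannot arise.
Only one geometric arrangement is possible.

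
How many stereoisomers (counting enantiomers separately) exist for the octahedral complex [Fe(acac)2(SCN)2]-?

3

Each acac is bidentate and must span two cis positions.
Working through the distinct placements yields 2 geometric isomers: SCN trans; SCN cis (chiral).
One of these lacks any improper symmetry element and so occurs as an enantiomeric pair, giving 2 + 1 = 3 stereoisomers in total.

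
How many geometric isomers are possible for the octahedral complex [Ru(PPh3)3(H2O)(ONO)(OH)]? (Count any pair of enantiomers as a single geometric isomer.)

4

Systematic placement gives 4 geometric isomers: PPh3 mer (3 arrangements); PPh3 fac (chiral).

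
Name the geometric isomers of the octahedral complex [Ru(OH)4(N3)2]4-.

cis and trans

An octahedron has six vertices in three trans pairs; every non-trans pair is cis.
There are 2 geometric isomers: N3 trans; N3 cis.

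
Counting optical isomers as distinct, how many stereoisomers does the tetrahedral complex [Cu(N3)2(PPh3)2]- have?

Only one geometric arrangement is possible.

1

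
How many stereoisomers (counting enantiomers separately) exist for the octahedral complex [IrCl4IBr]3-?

2

An octahedron has six vertices in three trans pairs; every non-trans pair is cis.
The distinct arrangements are (2 in all): I and Br mutually cis; I and Br mutually trans.
Each arrangement has an internal mirror plane or centre of symmetry, so none is chiral.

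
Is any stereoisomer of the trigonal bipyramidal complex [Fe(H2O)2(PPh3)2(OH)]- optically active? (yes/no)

Exhaustive case analysis gives 5 geometric isomers.
One of these lacks any improper symmetry element and so occurs as an enantiomeric pair, giving 5 + 1 = 6 stereoisomers in total.

yes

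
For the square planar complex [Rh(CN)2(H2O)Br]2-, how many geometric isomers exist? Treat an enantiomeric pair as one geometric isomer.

2

A square has two trans pairs of vertices; adjacent vertices are cis.
There are 2 geometric isomers: CN cis; CN trans.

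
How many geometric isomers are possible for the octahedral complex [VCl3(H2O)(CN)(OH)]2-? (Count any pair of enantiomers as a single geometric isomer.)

4

In an octahedral complex each vertex has one trans partner and four cis neighbours.
The distinct arrangements are (4 in all): Cl mer (3 arrangements); Cl fac (chiral).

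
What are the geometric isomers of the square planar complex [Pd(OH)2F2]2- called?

In a square planar complex each vertex has one trans partner and two cis neighbours.
Systematic placement gives 2 geometric isomers: OH cis; OH trans.

cis and trans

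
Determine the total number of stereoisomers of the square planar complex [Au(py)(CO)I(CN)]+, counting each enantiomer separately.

A square has two trans pairs of vertices; adjacent vertices are cis.
There are 3 geometric isomers: (CN/I trans, CO/py trans); (CN/py trans, CO/I trans); (CN/CO trans, I/py trans).
Each arrangement has an internal mirror plane or centre of symmetry, so none is chiral.

3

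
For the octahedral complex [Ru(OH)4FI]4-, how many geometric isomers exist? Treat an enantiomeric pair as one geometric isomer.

Systematic placement gives 2 geometric isomers: F and I mutually trans; F and I mutually cis.

2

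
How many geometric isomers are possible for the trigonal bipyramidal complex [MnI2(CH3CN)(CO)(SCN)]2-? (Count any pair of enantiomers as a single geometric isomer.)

A trigonal bipyramid has two axial and three equatorial sites, which are chemically inequivalent.
Exhaustive case analysis gives 7 geometric isomers.

7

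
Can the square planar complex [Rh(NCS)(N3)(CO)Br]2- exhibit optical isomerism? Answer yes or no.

Working through the distinct placements yields 3 geometric isomers: (Br/N3 trans, CO/NCS trans); (Br/NCS trans, CO/N3 trans); (Br/CO trans, N3/NCS trans).
Each arrangement has an internal mirror plane or centre of symmetry, so none is chiral.

no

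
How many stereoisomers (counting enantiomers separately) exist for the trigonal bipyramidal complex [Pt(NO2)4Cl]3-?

In a trigonal bipyramid the two axial positions differ from the three equatorial ones.
There are 2 geometric isomers: Cl axial; Cl equatorial.
Each arrangement has an internal mirror plane or centre of symmetry, so none is chiral.

2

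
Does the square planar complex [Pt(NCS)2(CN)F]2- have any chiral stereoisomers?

no

In a square planar complex each vertex has one trans partner and two cis neighbours.
Working through the distinct placements yields 2 geometric isomers: NCS cis; NCS trans.
Each arrangement has an internal mirror plane or centre of symmetry, so none is chiral.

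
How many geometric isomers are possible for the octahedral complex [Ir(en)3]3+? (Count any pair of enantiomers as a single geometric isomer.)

1

An octahedron has six vertices in three trans pairs; every non-trans pair is cis.
Each en is bidentate and must span two cis positions.
Only one geometric arrangement is possible; it has no improper symmetry element, so it exists as a pair of enantiomers (2 stereoisomers).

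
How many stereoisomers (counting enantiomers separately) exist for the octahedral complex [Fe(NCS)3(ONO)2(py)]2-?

3

An octahedron has six vertices in three trans pairs; every non-trans pair is cis.
There are 3 geometric isomers: NCS mer, ONO cis; NCS mer, ONO trans; NCS fac, ONO cis.
Each arrangement has an internal mirror plane or centre of symmetry, so none is chiral.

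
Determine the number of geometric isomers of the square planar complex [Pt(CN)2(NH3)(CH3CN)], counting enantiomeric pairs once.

2

Working through the distinct placements yields 2 geometric isomers: CN cis; CN trans.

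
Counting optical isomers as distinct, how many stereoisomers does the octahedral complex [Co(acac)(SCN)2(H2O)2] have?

4

Each acac is bidentate and must span two cis positions.
The distinct arrangements are (3 in all): SCN cis, H2O trans; SCN cis, H2O cis (chiral); SCN trans, H2O cis.
One of these lacks any improper symmetry element and so occurs as an enantiomeric pair, giving 3 + 1 = 4 stereoisomers in total.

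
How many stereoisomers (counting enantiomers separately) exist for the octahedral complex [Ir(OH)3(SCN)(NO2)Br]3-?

5

The six octahedral sites form three mutually perpendicular trans pairs.
Working through the distinct placements yields 4 geometric isomers: OH mer (3 arrangements); OH fac (chiral).
One of these lacks any improper symmetry element and so occurs as an enantiomeric pair, giving 4 + 1 = 5 stereoisomers in total.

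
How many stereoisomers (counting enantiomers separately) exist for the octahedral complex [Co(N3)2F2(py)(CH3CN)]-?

8

An octahedron has six vertices in three trans pairs; every non-trans pair is cis.
Systematic placement gives 6 geometric isomers: N3 cis, F cis (3 arrangements, 2 chiral); N3 trans, F cis; N3 cis, F trans; N3 trans, F trans.
Of these, 2 lack any improper symmetry element and so occur as enantiomeric pairs, giving 6 + 2 = 8 stereoisomers in total.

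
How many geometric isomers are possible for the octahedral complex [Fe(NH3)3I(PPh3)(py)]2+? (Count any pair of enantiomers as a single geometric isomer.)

The six octahedral sites form three mutually perpendicular trans pairs.
There are 4 geometric isomers: NH3 mer (3 arrangements); NH3 fac (chiral).

4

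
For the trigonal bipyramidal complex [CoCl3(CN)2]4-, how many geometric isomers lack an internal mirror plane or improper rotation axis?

A trigonal bipyramid has two axial and three equatorial sites, which are chemically inequivalent.
The distinct arrangements are (3 in all): CN both axial; CN one axial, one equatorial; CN both equatorial.
Each arrangement has an internal mirror plane or centre of symmetry, so none is chiral.

0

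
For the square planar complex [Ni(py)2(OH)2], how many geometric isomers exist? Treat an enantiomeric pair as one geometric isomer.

Working through the distinct placements yields 2 geometric isomers: py cis; py trans.

2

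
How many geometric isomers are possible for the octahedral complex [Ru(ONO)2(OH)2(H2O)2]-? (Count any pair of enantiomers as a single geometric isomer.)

In an octahedral complex each vertex has one trans partner and four cis neighbours.
Systematic placement gives 5 geometric isomers: ONO trans, OH trans, H2O trans; ONO cis, OH cis, H2O trans; ONO trans, OH cis, H2O cis; ONO cis, OH cis, H2O cis (chiral); ONO cis, OH trans, H2O cis.

5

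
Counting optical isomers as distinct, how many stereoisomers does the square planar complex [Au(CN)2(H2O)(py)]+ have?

2

A square has two trans pairs of vertices; adjacent vertices are cis.
The distinct arrangements are (2 in all): CN cis; CN trans.
Each arrangement has an internal mirror plane or centre of symmetry, so none is chiral.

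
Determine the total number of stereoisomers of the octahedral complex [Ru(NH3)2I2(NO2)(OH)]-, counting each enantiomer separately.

8

The six octahedral sites form three mutually perpendicular trans pairs.
There are 6 geometric isomers: NH3 trans, I trans; NH3 cis, I trans; NH3 cis, I cis (3 arrangements, 2 chiral); NH3 trans, I cis.
Of these, 2 lack any improper symmetry element and so occur as enantiomeric pairs, giving 6 + 2 = 8 stereoisomers in total.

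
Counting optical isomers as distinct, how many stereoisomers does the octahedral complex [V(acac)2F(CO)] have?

3

An octahedron has six vertices in three trans pairs; every non-trans pair is cis.
Each acac is bidentate and must span two cis positions.
Systematic placement gives 2 geometric isomers: F and CO mutually trans; F and CO mutually cis (chiral).
One of these lacks any improper symmetry element and so occurs as an enantiomeric pair, giving 2 + 1 = 3 stereoisomers in total.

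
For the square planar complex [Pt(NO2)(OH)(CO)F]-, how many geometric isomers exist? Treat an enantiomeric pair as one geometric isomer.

Working through the distinct placements yields 3 geometric isomers: (CO/NO2 trans, F/OH trans); (CO/OH trans, F/NO2 trans); (CO/F trans, NO2/OH trans).

3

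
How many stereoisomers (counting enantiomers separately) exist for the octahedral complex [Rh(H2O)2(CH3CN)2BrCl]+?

In an octahedral complex each vertex has one trans partner and four cis neighbours.
Systematic placement gives 6 geometric isomers: H2O trans, CH3CN cis; H2O cis, CH3CN cis (3 arrangements, 2 chiral); H2O trans, CH3CN trans; H2O cis, CH3CN trans.
Of these, 2 lack any improper symmetry element and so occur as enantiomeric pairs, giving 6 + 2 = 8 stereoisomers in total.

8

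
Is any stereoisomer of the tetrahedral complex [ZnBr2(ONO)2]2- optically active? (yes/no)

Only one geometric arrangement is possible.

no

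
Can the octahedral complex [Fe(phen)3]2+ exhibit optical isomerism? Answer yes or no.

yes

The six octahedral sites form three mutually perpendicular trans pairs.
Each phen is bidentate and must span two cis positions.
Only one geometric arrangement is possible; it has no improper symmetry element, so it exists as a pair of enantiomers (2 stereoisomers).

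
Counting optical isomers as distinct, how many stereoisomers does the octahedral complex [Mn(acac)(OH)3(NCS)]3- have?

In an octahedral complex each vertex has one trans partner and four cis neighbours.
Each acac is bidentate and must span two cis positions.
Working through the distinct placements yields 2 geometric isomers: OH fac; OH mer.
Each arrangement has an internal mirror plane or centre of symmetry, so none is chiral.

2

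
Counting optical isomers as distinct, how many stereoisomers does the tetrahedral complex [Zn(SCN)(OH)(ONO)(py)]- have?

In a tetrahedral complex all four positions are equivalent and every pair of ligands is adjacent — there is no cis/trans distinction.
Only one geometric arrangement is possible; it has no improper symmetry element, so it exists as a pair of enantiomers (2 stereoisomers).

2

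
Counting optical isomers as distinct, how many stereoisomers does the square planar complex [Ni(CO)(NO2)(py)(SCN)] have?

3

A square has two trans pairs of vertices; adjacent vertices are cis.
Working through the distinct placements yields 3 geometric isomers: (CO/SCN trans, NO2/py trans); (CO/py trans, NO2/SCN trans); (CO/NO2 trans, SCN/py trans).
Each arrangement has an internal mirror plane or centre of symmetry, so none is chiral.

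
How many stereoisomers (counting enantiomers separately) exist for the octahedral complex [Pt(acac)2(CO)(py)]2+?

The six octahedral sites form three mutually perpendicular trans pairs.
Each acac is bidentate and must span two cis positions.
Working through the distinct placements yields 2 geometric isomers: CO and py mutually cis (chiral); CO and py mutually trans.
One of these lacks any improper symmetry element and so occurs as an enantiomeric pair, giving 2 + 1 = 3 stereoisomers in total.

3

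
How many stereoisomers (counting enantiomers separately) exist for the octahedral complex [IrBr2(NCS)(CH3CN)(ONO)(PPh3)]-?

15

The six octahedral sites form three mutually perpendicular trans pairs.
Systematic enumeration (placing each ligand type in turn and discarding arrangements equivalent by rotation or reflection) gives 9 geometric isomers.
Of these, 6 lack any improper symmetry element and so occur as enantiomeric pairs, giving 9 + 6 = 15 stereoisomers in total.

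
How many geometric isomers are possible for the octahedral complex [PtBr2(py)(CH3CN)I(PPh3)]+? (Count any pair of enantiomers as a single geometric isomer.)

In an octahedral complex each vertex has one trans partner and four cis neighbours.
Exhaustive case analysis gives 9 geometric isomers.

9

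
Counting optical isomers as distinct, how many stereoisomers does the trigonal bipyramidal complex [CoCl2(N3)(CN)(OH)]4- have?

A trigonal bipyramid has two axial and three equatorial sites, which are chemically inequivalent.
Exhaustive case analysis gives 7 geometric isomers.
Of these, 3 lack any improper symmetry element and so occur as enantiomeric pairs, giving 7 + 3 = 10 stereoisomers in total.

10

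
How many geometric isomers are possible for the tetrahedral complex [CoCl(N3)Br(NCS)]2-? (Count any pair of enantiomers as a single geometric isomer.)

1

In a tetrahedral complex all four positions are equivalent and every pair of ligands is adjacent — there is no cis/trans distinction.
Only one geometric arrangement is possible; it has no improper symmetry element, so it exists as a pair of enantiomers (2 stereoisomers).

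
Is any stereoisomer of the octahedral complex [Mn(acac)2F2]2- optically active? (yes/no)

Each acac is bidentate and must span two cis positions.
Working through the distinct placements yields 2 geometric isomers: F trans; F cis (chiral).
One of these lacks any improper symmetry element and so occurs as an enantiomeric pair, giving 2 + 1 = 3 stereoisomers in total.

yes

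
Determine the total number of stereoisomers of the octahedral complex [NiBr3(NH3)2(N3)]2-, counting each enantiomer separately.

3

An octahedron has six vertices in three trans pairs; every non-trans pair is cis.
Systematic placement gives 3 geometric isomers: Br mer, NH3 trans; Br mer, NH3 cis; Br fac, NH3 cis.
Each arrangement has an internal mirror plane or centre of symmetry, so none is chiral.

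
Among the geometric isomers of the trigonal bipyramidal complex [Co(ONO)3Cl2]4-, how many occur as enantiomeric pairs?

The distinct arrangements are (3 in all): Cl both axial; Cl one axial, one equatorial; Cl both equatorial.
Each arrangement has an internal mirror plane or centre of symmetry, so none is chiral.

0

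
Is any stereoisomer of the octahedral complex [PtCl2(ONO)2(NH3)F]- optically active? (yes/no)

The distinct arrangements are (6 in all): Cl trans, ONO trans; Cl trans, ONO cis; Cl cis, ONO trans; Cl cis, ONO cis (3 arrangements, 2 chiral).
Of these, 2 lack any improper symmetry element and so occur as enantiomeric pairs, giving 6 + 2 = 8 stereoisomers in total.

yes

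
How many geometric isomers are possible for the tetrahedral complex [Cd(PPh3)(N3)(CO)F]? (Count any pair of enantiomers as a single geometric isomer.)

Only one geometric arrangement is possible; it has no improper symmetry element, so it exists as a pair of enantiomers (2 stereoisomers).

1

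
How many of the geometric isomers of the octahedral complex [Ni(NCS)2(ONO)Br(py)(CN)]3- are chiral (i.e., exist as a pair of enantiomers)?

Placing the ligands in turn and identifying arrangements related by rotation or reflection leaves 9 distinct geometric isomers.
Of these, 6 lack any improper symmetry element and so occur as enantiomeric pairs, giving 9 + 6 = 15 stereoisomers in total.

6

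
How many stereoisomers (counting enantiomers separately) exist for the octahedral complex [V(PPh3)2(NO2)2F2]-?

6

The six octahedral sites form three mutually perpendicular trans pairs.
Systematic placement gives 5 geometric isomers: PPh3 trans, NO2 trans, F trans; PPh3 cis, NO2 cis, F trans; PPh3 trans, NO2 cis, F cis; PPh3 cis, NO2 cis, F cis (chiral); PPh3 cis, NO2 trans, F cis.
One of these lacks any improper symmetry element and so occurs as an enantiomeric pair, giving 5 + 1 = 6 stereoisomers in total.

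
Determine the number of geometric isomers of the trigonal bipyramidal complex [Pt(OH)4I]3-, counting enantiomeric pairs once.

A trigonal bipyramid has two axial and three equatorial sites, which are chemically inequivalent.
There are 2 geometric isomers: I axial; I equatorial.

2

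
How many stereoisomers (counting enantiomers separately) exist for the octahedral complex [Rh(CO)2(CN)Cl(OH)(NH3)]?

An octahedron has six vertices in three trans pairs; every non-trans pair is cis.
Systematic enumeration (placing each ligand type in turn and discarding arrangements equivalent by rotation or reflection) gives 9 geometric isomers.
Of these, 6 lack any improper symmetry element and so occur as enantiomeric pairs, giving 9 + 6 = 15 stereoisomers in total.

15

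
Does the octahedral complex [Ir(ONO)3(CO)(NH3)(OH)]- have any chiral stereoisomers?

yes

Systematic placement gives 4 geometric isomers: ONO mer (3 arrangements); ONO fac (chiral).
One of these lacks any improper symmetry element and so occurs as an enantiomeric pair, giving 4 + 1 = 5 stereoisomers in total.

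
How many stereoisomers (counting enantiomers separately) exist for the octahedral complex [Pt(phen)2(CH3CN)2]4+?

3

An octahedron has six vertices in three trans pairs; every non-trans pair is cis.
Each phen is bidentate and must span two cis positions.
The distinct arrangements are (2 in all): CH3CN trans; CH3CN cis (chiral).
One of these lacks any improper symmetry element and so occurs as an enantiomeric pair, giving 2 + 1 = 3 stereoisomers in total.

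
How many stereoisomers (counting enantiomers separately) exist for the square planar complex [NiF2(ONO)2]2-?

In a square planar complex each vertex has one trans partner and two cis neighbours.
Working through the distinct placements yields 2 geometric isomers: F cis; F trans.
Each arrangement has an internal mirror plane or centre of symmetry, so none is chiral.

2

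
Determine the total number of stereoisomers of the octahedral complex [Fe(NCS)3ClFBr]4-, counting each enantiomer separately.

In an octahedral complex each vertex has one trans partner and four cis neighbours.
Working through the distinct placements yields 4 geometric isomers: NCS mer (3 arrangements); NCS fac (chiral).
One of these lacks any improper symmetry element and so occurs as an enantiomeric pair, giving 4 + 1 = 5 stereoisomers in total.

5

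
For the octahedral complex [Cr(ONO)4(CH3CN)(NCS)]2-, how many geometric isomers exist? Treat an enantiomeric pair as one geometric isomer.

An octahedron has six vertices in three trans pairs; every non-trans pair is cis.
There are 2 geometric isomers: CH3CN and NCS mutually trans; CH3CN and NCS mutually cis.

2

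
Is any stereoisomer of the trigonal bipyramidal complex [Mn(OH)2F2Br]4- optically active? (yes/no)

yes

A trigonal bipyramid has two axial and three equatorial sites, which are chemically inequivalent.
Systematic enumeration (placing each ligand type in turn and discarding arrangements equivalent by rotation or reflection) gives 5 geometric isomers.
One of these lacks any improper symmetry element and so occurs as an enantiomeric pair, giving 5 + 1 = 6 stereoisomers in total.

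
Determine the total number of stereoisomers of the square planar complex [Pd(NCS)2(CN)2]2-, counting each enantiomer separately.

2

A square has two trans pairs of vertices; adjacent vertices are cis.
The distinct arrangements are (2 in all): NCS cis; NCS trans.
Each arrangement has an internal mirror plane or centre of symmetry, so none is chiral.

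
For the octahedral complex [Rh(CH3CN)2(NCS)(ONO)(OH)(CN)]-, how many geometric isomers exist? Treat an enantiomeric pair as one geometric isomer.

9

The six octahedral sites form three mutually perpendicular trans pairs.
Systematic enumeration (placing each ligand type in turn and discarding arrangements equivalent by rotation or reflection) gives 9 geometric isomers.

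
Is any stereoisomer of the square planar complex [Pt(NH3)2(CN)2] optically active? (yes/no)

no

A square has two trans pairs of vertices; adjacent vertices are cis.
Working through the distinct placements yields 2 geometric isomers: NH3 cis; NH3 trans.
Each arrangement has an internal mirror plane or centre of symmetry, so none is chiral.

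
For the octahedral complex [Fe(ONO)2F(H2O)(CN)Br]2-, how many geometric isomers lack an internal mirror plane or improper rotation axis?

In an octahedral complex each vertex has one trans partner and four cis neighbours.
Systematic enumeration (placing each ligand type in turn and discarding arrangements equivalent by rotation or reflection) gives 9 geometric isomers.
Of these, 6 lack any improper symmetry element and so occur as enantiomeric pairs, giving 9 + 6 = 15 stereoisomers in total.

6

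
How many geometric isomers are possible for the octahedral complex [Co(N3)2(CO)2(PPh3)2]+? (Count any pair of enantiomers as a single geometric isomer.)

Systematic placement gives 5 geometric isomers: N3 trans, CO trans, PPh3 trans; N3 cis, CO trans, PPh3 cis; N3 cis, CO cis, PPh3 trans; N3 cis, CO cis, PPh3 cis (chiral); N3 trans, CO cis, PPh3 cis.

5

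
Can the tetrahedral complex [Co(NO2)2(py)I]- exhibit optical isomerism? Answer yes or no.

no

All four vertices of a tetrahedron are equivalent and mutually adjacent, so cis/trans isomerism cannot arise.
Only one geometric arrangement is possible.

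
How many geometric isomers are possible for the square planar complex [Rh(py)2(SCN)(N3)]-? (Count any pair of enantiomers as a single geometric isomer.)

2

A square has two trans pairs of vertices; adjacent vertices are cis.
The distinct arrangements are (2 in all): py cis; py trans.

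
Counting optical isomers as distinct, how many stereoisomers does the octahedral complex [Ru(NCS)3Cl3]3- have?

2

The distinct arrangements are (2 in all): NCS mer; NCS fac.
Each arrangement has an internal mirror plane or centre of symmetry, so none is chiral.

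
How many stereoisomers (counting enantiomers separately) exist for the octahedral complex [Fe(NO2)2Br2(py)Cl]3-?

Systematic placement gives 6 geometric isomers: NO2 cis, Br trans; NO2 trans, Br trans; NO2 cis, Br cis (3 arrangements, 2 chiral); NO2 trans, Br cis.
Of these, 2 lack any improper symmetry element and so occur as enantiomeric pairs, giving 6 + 2 = 8 stereoisomers in total.

8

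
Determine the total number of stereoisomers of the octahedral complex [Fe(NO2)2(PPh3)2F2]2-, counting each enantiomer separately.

The distinct arrangements are (5 in all): NO2 trans, PPh3 trans, F trans; NO2 cis, PPh3 cis, F trans; NO2 cis, PPh3 trans, F cis; NO2 cis, PPh3 cis, F cis (chiral); NO2 trans, PPh3 cis, F cis.
One of these lacks any improper symmetry element and so occurs as an enantiomeric pair, giving 5 + 1 = 6 stereoisomers in total.

6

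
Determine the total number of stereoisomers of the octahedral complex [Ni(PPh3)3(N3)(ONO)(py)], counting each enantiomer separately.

5

An octahedron has six vertices in three trans pairs; every non-trans pair is cis.
The distinct arrangements are (4 in all): PPh3 mer (3 arrangements); PPh3 fac (chiral).
One of these lacks any improper symmetry element and so occurs as an enantiomeric pair, giving 4 + 1 = 5 stereoisomers in total.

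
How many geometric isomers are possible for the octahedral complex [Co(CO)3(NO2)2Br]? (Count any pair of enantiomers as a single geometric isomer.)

3

The six octahedral sites form three mutually perpendicular trans pairs.
There are 3 geometric isomers: CO mer, NO2 trans; CO fac, NO2 cis; CO mer, NO2 cis.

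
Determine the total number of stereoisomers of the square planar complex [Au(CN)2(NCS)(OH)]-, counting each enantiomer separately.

The distinct arrangements are (2 in all): CN cis; CN trans.
Each arrangement has an internal mirror plane or centre of symmetry, so none is chiral.

2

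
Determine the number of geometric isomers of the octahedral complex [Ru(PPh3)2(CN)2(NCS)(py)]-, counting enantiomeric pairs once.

6

In an octahedral complex each vertex has one trans partner and four cis neighbours.
Working through the distinct placements yields 6 geometric isomers: PPh3 cis, CN trans; PPh3 trans, CN trans; PPh3 cis, CN cis (3 arrangements, 2 chiral); PPh3 trans, CN cis.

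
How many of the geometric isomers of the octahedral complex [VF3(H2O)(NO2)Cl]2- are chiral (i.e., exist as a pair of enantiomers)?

1

Working through the distinct placements yields 4 geometric isomers: F mer (3 arrangements); F fac (chiral).
One of these lacks any improper symmetry element and so occurs as an enantiomeric pair, giving 4 + 1 = 5 stereoisomers in total.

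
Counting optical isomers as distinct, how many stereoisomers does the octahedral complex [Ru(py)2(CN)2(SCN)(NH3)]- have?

8

Systematic placement gives 6 geometric isomers: py trans, CN trans; py cis, CN trans; py trans, CN cis; py cis, CN cis (3 arrangements, 2 chiral).
Of these, 2 lack any improper symmetry element and so occur as enantiomeric pairs, giving 6 + 2 = 8 stereoisomers in total.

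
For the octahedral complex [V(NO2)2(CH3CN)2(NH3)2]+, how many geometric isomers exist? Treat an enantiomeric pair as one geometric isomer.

The six octahedral sites form three mutually perpendicular trans pairs.
Working through the distinct placements yields 5 geometric isomers: NO2 trans, CH3CN trans, NH3 trans; NO2 cis, CH3CN trans, NH3 cis; NO2 trans, CH3CN cis, NH3 cis; NO2 cis, CH3CN cis, NH3 cis (chiral); NO2 cis, CH3CN cis, NH3 trans.

5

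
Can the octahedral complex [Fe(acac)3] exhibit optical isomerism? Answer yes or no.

An octahedron has six vertices in three trans pairs; every non-trans pair is cis.
Each acac is bidentate and must span two cis positions.
Only one geometric arrangement is possible; it has no improper symmetry element, so it exists as a pair of enantiomers (2 stereoisomers).

yes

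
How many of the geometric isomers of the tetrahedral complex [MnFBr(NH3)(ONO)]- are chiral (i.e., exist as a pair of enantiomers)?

1

In a tetrahedral complex all four positions are equivalent and every pair of ligands is adjacent — there is no cis/trans distinction.
Only one geometric arrangement is possible; it has no improper symmetry element, so it exists as a pair of enantiomers (2 stereoisomers).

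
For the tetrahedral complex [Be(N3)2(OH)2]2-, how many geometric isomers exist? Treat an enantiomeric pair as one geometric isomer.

1

Only one geometric arrangement is possible.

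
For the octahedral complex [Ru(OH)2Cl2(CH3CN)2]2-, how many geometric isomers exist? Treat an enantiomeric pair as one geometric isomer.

5

The distinct arrangements are (5 in all): OH trans, Cl trans, CH3CN trans; OH cis, Cl cis, CH3CN trans; OH trans, Cl cis, CH3CN cis; OH cis, Cl cis, CH3CN cis (chiral); OH cis, Cl trans, CH3CN cis.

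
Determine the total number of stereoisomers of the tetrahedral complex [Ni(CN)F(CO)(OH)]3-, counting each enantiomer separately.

All four vertices of a tetrahedron are equivalent and mutually adjacent, so cis/trans isomerism cannot arise.
Only one geometric arrangement is possible; it has no improper symmetry element, so it exists as a pair of enantiomers (2 stereoisomers).

2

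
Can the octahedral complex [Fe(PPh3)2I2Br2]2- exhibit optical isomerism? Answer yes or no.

yes

An octahedron has six vertices in three trans pairs; every non-trans pair is cis.
There are 5 geometric isomers: PPh3 trans, I trans, Br trans; PPh3 cis, I cis, Br trans; PPh3 trans, I cis, Br cis; PPh3 cis, I cis, Br cis (chiral); PPh3 cis, I trans, Br cis.
One of these lacks any improper symmetry element and so occurs as an enantiomeric pair, giving 5 + 1 = 6 stereoisomers in total.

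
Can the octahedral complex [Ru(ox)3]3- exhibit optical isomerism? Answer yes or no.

Each ox is bidentate and must span two cis positions.
Only one geometric arrangement is possible; it has no improper symmetry element, so it exists as a pair of enantiomers (2 stereoisomers).

yes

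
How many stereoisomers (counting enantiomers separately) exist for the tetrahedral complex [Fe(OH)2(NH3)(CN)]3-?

1

Only one geometric arrangement is possible.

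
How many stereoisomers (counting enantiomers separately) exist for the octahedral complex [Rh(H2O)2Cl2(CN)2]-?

6

Working through the distinct placements yields 5 geometric isomers: H2O trans, Cl trans, CN trans; H2O cis, Cl cis, CN trans; H2O trans, Cl cis, CN cis; H2O cis, Cl cis, CN cis (chiral); H2O cis, Cl trans, CN cis.
One of these lacks any improper symmetry element and so occurs as an enantiomeric pair, giving 5 + 1 = 6 stereoisomers in total.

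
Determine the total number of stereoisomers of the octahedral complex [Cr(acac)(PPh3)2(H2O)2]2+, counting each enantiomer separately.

The six octahedral sites form three mutually perpendicular trans pairs.
Each acac is bidentate and must span two cis positions.
Systematic placement gives 3 geometric isomers: PPh3 cis, H2O trans; PPh3 cis, H2O cis (chiral); PPh3 trans, H2O cis.
One of these lacks any improper symmetry element and so occurs as an enantiomeric pair, giving 3 + 1 = 4 stereoisomers in total.

4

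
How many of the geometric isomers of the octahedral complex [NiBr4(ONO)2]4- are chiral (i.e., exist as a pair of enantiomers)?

In an octahedral complex each vertex has one trans partner and four cis neighbours.
There are 2 geometric isomers: ONO trans; ONO cis.
Each arrangement has an internal mirror plane or centre of symmetry, so none is chiral.

0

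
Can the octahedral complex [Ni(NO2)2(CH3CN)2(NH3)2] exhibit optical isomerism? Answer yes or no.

yes

The six octahedral sites form three mutually perpendicular trans pairs.
The distinct arrangements are (5 in all): NO2 trans, CH3CN trans, NH3 trans; NO2 cis, CH3CN trans, NH3 cis; NO2 trans, CH3CN cis, NH3 cis; NO2 cis, CH3CN cis, NH3 cis (chiral); NO2 cis, CH3CN cis, NH3 trans.
One of these lacks any improper symmetry element and so occurs as an enantiomeric pair, giving 5 + 1 = 6 stereoisomers in total.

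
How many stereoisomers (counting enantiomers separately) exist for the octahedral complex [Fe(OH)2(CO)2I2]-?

In an octahedral complex each vertex has one trans partner and four cis neighbours.
Working through the distinct placements yields 5 geometric isomers: OH trans, CO trans, I trans; OH cis, CO trans, I cis; OH trans, CO cis, I cis; OH cis, CO cis, I cis (chiral); OH cis, CO cis, I trans.
One of these lacks any improper symmetry element and so occurs as an enantiomeric pair, giving 5 + 1 = 6 stereoisomers in total.

6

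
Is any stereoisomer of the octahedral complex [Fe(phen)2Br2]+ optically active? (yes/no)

The six octahedral sites form three mutually perpendicular trans pairs.
Each phen is bidentate and must span two cis positions.
Systematic placement gives 2 geometric isomers: Br trans; Br cis (chiral).
One of these lacks any improper symmetry element and so occurs as an enantiomeric pair, giving 2 + 1 = 3 stereoisomers in total.

yes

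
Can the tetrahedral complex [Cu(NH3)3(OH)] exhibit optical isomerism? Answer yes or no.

no

All four vertices of a tetrahedron are equivalent and mutually adjacent, so cis/trans isomerism cannot arise.
Only one geometric arrangement is possible.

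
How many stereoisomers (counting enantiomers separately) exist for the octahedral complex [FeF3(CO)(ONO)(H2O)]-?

5

In an octahedral complex each vertex has one trans partner and four cis neighbours.
Working through the distinct placements yields 4 geometric isomers: F mer (3 arrangements); F fac (chiral).
One of these lacks any improper symmetry element and so occurs as an enantiomeric pair, giving 4 + 1 = 5 stereoisomers in total.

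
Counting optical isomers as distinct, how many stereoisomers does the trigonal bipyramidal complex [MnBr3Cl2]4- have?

3

Systematic placement gives 3 geometric isomers: Cl both equatorial; Cl one axial, one equatorial; Cl both axial.
Each arrangement has an internal mirror plane or centre of symmetry, so none is chiral.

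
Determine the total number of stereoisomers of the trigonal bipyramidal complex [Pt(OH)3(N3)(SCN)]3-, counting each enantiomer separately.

A trigonal bipyramid has two axial and three equatorial sites, which are chemically inequivalent.
There are 4 geometric isomers: N3 axial, SCN equatorial; N3 axial, SCN axial; N3 equatorial, SCN equatorial; N3 equatorial, SCN axial.
Each arrangement has an internal mirror plane or centre of symmetry, so none is chiral.

4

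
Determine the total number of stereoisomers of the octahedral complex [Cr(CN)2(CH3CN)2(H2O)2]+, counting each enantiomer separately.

6

The six octahedral sites form three mutually perpendicular trans pairs.
Systematic placement gives 5 geometric isomers: CN trans, CH3CN trans, H2O trans; CN cis, CH3CN trans, H2O cis; CN cis, CH3CN cis, H2O trans; CN cis, CH3CN cis, H2O cis (chiral); CN trans, CH3CN cis, H2O cis.
One of these lacks any improper symmetry element and so occurs as an enantiomeric pair, giving 5 + 1 = 6 stereoisomers in total.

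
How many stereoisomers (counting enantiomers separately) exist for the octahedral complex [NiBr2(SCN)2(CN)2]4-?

6

Systematic placement gives 5 geometric isomers: Br trans, SCN trans, CN trans; Br trans, SCN cis, CN cis; Br cis, SCN trans, CN cis; Br cis, SCN cis, CN cis (chiral); Br cis, SCN cis, CN trans.
One of these lacks any improper symmetry element and so occurs as an enantiomeric pair, giving 5 + 1 = 6 stereoisomers in total.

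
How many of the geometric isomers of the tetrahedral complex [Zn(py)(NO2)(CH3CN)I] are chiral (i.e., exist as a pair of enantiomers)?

1

All four vertices of a tetrahedron are equivalent and mutually adjacent, so cis/trans isomerism cannot arise.
Only one geometric arrangement is possible; it has no improper symmetry element, so it exists as a pair of enantiomers (2 stereoisomers).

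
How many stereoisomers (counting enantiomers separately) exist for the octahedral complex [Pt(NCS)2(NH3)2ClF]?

In an octahedral complex each vertex has one trans partner and four cis neighbours.
There are 6 geometric isomers: NCS trans, NH3 trans; NCS cis, NH3 cis (3 arrangements, 2 chiral); NCS cis, NH3 trans; NCS trans, NH3 cis.
Of these, 2 lack any improper symmetry element and so occur as enantiomeric pairs, giving 6 + 2 = 8 stereoisomers in total.

8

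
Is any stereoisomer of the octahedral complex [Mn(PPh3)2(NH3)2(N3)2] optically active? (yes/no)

In an octahedral complex each vertex has one trans partner and four cis neighbours.
The distinct arrangements are (5 in all): PPh3 trans, NH3 trans, N3 trans; PPh3 cis, NH3 cis, N3 trans; PPh3 trans, NH3 cis, N3 cis; PPh3 cis, NH3 cis, N3 cis (chiral); PPh3 cis, NH3 trans, N3 cis.
One of these lacks any improper symmetry element and so occurs as an enantiomeric pair, giving 5 + 1 = 6 stereoisomers in total.

yes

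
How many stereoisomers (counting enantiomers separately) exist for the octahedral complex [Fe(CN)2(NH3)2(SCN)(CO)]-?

8

In an octahedral complex each vertex has one trans partner and four cis neighbours.
Systematic placement gives 6 geometric isomers: CN trans, NH3 cis; CN trans, NH3 trans; CN cis, NH3 cis (3 arrangements, 2 chiral); CN cis, NH3 trans.
Of these, 2 lack any improper symmetry element and so occur as enantiomeric pairs, giving 6 + 2 = 8 stereoisomers in total.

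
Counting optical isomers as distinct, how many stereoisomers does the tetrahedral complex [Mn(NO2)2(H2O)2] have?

In a tetrahedral complex all four positions are equivalent and every pair of ligands is adjacent — there is no cis/trans distinction.
Only one geometric arrangement is possible.

1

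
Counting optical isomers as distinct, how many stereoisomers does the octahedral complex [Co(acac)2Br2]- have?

The six octahedral sites form three mutually perpendicular trans pairs.
Each acac is bidentate and must span two cis positions.
Working through the distinct placements yields 2 geometric isomers: Br trans; Br cis (chiral).
One of these lacks any improper symmetry element and so occurs as an enantiomeric pair, giving 2 + 1 = 3 stereoisomers in total.

3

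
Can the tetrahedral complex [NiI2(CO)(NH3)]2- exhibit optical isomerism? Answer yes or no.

In a tetrahedral complex all four positions are equivalent and every pair of ligands is adjacent — there is no cis/trans distinction.
Only one geometric arrangement is possible.

no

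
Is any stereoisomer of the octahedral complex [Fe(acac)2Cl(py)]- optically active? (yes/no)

An octahedron has six vertices in three trans pairs; every non-trans pair is cis.
Each acac is bidentate and must span two cis positions.
Working through the distinct placements yields 2 geometric isomers: Cl and py mutually cis (chiral); Cl and py mutually trans.
One of these lacks any improper symmetry element and so occurs as an enantiomeric pair, giving 2 + 1 = 3 stereoisomers in total.

yes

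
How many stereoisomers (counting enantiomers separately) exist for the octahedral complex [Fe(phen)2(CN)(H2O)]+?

3

An octahedron has six vertices in three trans pairs; every non-trans pair is cis.
Each phen is bidentate and must span two cis positions.
There are 2 geometric isomers: CN and H2O mutually trans; CN and H2O mutually cis (chiral).
One of these lacks any improper symmetry element and so occurs as an enantiomeric pair, giving 2 + 1 = 3 stereoisomers in total.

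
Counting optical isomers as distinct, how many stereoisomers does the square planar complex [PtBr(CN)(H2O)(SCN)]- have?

3

In a square planar complex each vertex has one trans partner and two cis neighbours.
Working through the distinct placements yields 3 geometric isomers: (Br/H2O trans, CN/SCN trans); (Br/SCN trans, CN/H2O trans); (Br/CN trans, H2O/SCN trans).
Each arrangement has an internal mirror plane or centre of symmetry, so none is chiral.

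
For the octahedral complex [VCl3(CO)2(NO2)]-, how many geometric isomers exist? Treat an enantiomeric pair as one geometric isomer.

In an octahedral complex each vertex has one trans partner and four cis neighbours.
Systematic placement gives 3 geometric isomers: Cl mer, CO trans; Cl fac, CO cis; Cl mer, CO cis.

3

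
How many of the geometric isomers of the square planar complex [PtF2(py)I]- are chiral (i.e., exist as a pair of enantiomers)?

There are 2 geometric isomers: F cis; F trans.
Each arrangement has an internal mirror plane or centre of symmetry, so none is chiral.

0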